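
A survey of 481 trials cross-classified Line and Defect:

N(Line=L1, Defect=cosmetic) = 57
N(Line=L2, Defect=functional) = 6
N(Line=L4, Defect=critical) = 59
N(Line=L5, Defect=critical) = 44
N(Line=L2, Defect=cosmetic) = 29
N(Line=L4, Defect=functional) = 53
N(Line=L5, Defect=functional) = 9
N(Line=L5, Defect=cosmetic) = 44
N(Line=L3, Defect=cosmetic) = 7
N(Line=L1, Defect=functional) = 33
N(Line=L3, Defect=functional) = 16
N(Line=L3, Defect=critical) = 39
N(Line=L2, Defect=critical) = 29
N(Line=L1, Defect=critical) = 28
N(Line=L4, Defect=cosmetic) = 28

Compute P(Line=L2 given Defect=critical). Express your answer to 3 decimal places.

0.146

Total with Defect=critical: 28 + 29 + 39 + 59 + 44 = 199.
P(Line=L2 | Defect=critical) = 29/199 = 0.146.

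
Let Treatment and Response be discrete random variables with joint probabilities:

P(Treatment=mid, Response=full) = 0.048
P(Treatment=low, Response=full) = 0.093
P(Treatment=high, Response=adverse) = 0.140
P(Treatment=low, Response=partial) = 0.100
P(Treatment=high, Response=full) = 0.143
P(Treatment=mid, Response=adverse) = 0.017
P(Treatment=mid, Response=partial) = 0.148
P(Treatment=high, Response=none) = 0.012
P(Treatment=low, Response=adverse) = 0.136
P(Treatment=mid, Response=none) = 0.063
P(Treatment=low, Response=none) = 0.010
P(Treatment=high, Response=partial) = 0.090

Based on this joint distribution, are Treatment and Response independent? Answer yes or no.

P(Treatment=mid) = 0.276 and P(Response=adverse) = 0.293, so their product is 0.08087, but P(Treatment=mid, Response=adverse) = 0.017. Since these differ, Treatment and Response are not independent.

no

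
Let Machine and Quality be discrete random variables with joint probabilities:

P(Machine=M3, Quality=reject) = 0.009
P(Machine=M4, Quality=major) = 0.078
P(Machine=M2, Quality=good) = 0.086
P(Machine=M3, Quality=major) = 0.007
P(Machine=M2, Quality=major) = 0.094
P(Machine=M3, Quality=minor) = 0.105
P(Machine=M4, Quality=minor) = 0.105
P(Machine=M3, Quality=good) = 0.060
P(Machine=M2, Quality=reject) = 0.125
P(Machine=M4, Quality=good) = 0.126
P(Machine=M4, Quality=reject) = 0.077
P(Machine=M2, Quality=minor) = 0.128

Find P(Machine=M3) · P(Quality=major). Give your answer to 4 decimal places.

0.0324

P(Machine=M3) = 0.060 + 0.105 + 0.007 + 0.009 = 0.181.
P(Quality=major) = 0.094 + 0.007 + 0.078 = 0.179.
Product: 0.181 × 0.179 = 0.0324.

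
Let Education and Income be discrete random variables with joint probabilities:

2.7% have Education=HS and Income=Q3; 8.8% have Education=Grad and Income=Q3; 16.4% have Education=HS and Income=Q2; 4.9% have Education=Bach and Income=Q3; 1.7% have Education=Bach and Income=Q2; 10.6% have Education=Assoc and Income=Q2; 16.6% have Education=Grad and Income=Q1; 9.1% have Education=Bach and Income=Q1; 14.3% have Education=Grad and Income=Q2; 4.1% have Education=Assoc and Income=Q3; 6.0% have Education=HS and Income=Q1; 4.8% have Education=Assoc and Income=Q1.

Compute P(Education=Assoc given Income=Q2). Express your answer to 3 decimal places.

0.247

P(Income=Q2) = 0.164 + 0.106 + 0.017 + 0.143 = 0.430.
P(Education=Assoc | Income=Q2) = 0.106/0.430 = 0.247.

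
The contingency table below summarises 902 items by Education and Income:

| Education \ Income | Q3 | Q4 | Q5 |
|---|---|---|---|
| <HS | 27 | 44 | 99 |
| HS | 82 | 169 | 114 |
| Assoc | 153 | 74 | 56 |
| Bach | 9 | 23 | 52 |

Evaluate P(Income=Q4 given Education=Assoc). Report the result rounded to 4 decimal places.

0.2615

Total with Education=Assoc: 153 + 74 + 56 = 283.
P(Income=Q4 | Education=Assoc) = 74/283 = 0.2615.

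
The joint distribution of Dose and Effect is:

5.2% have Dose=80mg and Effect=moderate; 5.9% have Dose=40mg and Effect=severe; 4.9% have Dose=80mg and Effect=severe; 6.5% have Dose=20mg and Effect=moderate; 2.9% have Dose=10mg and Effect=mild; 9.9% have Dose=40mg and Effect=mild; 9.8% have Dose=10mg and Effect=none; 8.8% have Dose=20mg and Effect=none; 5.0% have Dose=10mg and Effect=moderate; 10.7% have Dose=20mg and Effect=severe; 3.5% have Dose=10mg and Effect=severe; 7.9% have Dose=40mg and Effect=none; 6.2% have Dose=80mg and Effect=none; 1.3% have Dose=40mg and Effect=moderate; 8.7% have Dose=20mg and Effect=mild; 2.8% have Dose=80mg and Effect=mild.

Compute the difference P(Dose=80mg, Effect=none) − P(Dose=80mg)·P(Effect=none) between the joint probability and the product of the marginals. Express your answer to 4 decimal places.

-0.0005

P(Dose=80mg) = 0.062 + 0.028 + 0.052 + 0.049 = 0.191.
P(Effect=none) = 0.098 + 0.088 + 0.079 + 0.062 = 0.327.
P(Dose=80mg, Effect=none) − P(Dose=80mg)P(Effect=none) = 0.062 − 0.191×0.327 = -0.0005.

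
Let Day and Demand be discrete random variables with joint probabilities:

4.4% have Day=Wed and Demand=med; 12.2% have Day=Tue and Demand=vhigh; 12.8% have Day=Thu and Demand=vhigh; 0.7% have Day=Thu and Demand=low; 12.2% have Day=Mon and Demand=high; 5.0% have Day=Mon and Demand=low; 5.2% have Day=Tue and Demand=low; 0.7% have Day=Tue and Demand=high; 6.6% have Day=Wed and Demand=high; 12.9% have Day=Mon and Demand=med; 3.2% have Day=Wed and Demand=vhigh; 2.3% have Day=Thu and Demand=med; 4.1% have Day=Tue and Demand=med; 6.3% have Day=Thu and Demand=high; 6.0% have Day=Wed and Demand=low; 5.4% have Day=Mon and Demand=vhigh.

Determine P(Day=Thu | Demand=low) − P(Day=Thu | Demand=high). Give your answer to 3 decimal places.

P(Demand=low) = 0.050 + 0.052 + 0.060 + 0.007 = 0.169; P(Day=Thu | Demand=low) = 0.007/0.169 = 0.0414.
P(Demand=high) = 0.122 + 0.007 + 0.066 + 0.063 = 0.258; P(Day=Thu | Demand=high) = 0.063/0.258 = 0.2442.
Difference = -0.203.

-0.203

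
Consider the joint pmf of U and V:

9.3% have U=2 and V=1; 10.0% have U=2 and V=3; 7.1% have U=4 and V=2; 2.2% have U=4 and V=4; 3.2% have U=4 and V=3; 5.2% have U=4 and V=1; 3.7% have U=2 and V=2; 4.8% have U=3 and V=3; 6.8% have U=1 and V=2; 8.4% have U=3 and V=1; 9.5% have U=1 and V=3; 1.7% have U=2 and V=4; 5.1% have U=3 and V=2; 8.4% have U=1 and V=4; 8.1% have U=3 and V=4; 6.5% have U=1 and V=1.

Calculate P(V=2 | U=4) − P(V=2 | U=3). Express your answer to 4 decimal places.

0.2079

P(U=4) = 0.052 + 0.071 + 0.032 + 0.022 = 0.177; P(V=2 | U=4) = 0.071/0.177 = 0.40113.
P(U=3) = 0.084 + 0.051 + 0.048 + 0.081 = 0.264; P(V=2 | U=3) = 0.051/0.264 = 0.19318.
Difference = 0.2079.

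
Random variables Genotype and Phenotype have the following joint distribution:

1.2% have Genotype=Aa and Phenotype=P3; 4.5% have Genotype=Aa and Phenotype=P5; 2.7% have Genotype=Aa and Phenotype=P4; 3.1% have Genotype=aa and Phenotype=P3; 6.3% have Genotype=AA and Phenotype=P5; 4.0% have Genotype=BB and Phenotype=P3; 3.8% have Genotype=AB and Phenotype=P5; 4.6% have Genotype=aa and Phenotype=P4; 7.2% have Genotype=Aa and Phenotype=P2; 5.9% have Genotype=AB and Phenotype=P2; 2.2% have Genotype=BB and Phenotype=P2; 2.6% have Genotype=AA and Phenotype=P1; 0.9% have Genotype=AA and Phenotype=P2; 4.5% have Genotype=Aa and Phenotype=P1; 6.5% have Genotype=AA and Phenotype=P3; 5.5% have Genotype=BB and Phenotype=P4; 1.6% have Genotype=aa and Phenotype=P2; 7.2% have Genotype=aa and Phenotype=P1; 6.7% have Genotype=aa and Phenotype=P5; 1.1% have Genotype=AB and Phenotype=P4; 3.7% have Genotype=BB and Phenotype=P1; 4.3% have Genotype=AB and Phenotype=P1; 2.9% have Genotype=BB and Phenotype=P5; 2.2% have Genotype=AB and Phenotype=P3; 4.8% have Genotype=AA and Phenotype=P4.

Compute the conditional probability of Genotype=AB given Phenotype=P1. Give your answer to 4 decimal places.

P(Phenotype=P1) = 0.026 + 0.045 + 0.072 + 0.043 + 0.037 = 0.223.
P(Genotype=AB | Phenotype=P1) = 0.043/0.223 = 0.1928.

0.1928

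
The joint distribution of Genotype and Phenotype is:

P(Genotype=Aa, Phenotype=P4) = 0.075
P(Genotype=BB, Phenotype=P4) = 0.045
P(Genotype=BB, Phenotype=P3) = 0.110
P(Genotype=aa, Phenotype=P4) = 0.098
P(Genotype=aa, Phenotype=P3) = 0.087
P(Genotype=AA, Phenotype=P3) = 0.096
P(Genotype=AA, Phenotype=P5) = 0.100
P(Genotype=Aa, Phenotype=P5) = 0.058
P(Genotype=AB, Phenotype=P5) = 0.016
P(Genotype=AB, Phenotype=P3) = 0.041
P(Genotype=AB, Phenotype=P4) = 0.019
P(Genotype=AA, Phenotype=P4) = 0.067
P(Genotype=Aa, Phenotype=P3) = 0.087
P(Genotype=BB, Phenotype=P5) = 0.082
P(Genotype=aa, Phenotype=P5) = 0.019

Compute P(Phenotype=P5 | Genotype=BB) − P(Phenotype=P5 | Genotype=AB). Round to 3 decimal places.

P(Genotype=BB) = 0.110 + 0.045 + 0.082 = 0.237; P(Phenotype=P5 | Genotype=BB) = 0.082/0.237 = 0.3460.
P(Genotype=AB) = 0.041 + 0.019 + 0.016 = 0.076; P(Phenotype=P5 | Genotype=AB) = 0.016/0.076 = 0.2105.
Difference = 0.135.

0.135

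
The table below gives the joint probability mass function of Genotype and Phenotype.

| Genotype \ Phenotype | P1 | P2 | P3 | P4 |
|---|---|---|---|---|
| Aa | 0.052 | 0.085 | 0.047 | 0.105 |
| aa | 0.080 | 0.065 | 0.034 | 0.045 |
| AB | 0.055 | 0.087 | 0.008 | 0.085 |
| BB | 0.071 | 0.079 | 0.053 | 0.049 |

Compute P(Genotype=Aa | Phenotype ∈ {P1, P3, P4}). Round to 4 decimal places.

0.2982

P(Phenotype=P1) = 0.052 + 0.080 + 0.055 + 0.071 = 0.258.
P(Phenotype=P3) = 0.047 + 0.034 + 0.008 + 0.053 = 0.142.
P(Phenotype=P4) = 0.105 + 0.045 + 0.085 + 0.049 = 0.284.
P(Phenotype ∈ {P1, P3, P4}) = 0.258 + 0.142 + 0.284 = 0.684; P(Genotype=Aa, Phenotype ∈ {P1, P3, P4}) = 0.052 + 0.047 + 0.105 = 0.204.
P(Genotype=Aa | Phenotype ∈ {P1, P3, P4}) = 0.204/0.684 = 0.2982.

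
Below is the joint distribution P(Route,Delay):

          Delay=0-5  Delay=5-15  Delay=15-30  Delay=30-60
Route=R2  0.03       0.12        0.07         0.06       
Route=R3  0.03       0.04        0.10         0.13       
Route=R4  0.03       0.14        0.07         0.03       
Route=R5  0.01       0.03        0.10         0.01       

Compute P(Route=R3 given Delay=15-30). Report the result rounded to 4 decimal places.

0.2941

P(Delay=15-30) = 0.07 + 0.10 + 0.07 + 0.10 = 0.34.
P(Route=R3 | Delay=15-30) = 0.10/0.34 = 0.2941.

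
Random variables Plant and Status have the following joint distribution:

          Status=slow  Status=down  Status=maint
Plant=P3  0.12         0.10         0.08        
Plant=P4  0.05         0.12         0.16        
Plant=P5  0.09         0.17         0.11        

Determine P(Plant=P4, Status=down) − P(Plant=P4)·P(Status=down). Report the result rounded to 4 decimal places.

-0.0087

P(Plant=P4) = 0.05 + 0.12 + 0.16 = 0.33.
P(Status=down) = 0.10 + 0.12 + 0.17 = 0.39.
P(Plant=P4, Status=down) − P(Plant=P4)P(Status=down) = 0.12 − 0.33×0.39 = -0.0087.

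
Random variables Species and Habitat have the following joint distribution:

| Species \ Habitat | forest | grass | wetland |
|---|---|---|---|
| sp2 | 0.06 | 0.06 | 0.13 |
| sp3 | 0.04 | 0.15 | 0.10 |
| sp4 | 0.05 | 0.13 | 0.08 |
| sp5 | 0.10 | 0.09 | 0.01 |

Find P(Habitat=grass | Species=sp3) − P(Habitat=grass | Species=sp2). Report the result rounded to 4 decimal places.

0.2772

P(Species=sp3) = 0.04 + 0.15 + 0.10 = 0.29; P(Habitat=grass | Species=sp3) = 0.15/0.29 = 0.51724.
P(Species=sp2) = 0.06 + 0.06 + 0.13 = 0.25; P(Habitat=grass | Species=sp2) = 0.06/0.25 = 0.24000.
Difference = 0.2772.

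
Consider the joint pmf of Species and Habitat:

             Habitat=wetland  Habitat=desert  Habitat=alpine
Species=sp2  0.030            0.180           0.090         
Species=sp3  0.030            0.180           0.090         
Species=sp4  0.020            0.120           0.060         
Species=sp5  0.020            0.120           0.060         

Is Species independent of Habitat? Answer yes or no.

yes

Every cell satisfies P(Species,Habitat) = P(Species)·P(Habitat). For instance P(Species=sp3) = 0.300, P(Habitat=wetland) = 0.100, and 0.300×0.100 = 0.030 matches the joint entry. So Species and Habitat are independent.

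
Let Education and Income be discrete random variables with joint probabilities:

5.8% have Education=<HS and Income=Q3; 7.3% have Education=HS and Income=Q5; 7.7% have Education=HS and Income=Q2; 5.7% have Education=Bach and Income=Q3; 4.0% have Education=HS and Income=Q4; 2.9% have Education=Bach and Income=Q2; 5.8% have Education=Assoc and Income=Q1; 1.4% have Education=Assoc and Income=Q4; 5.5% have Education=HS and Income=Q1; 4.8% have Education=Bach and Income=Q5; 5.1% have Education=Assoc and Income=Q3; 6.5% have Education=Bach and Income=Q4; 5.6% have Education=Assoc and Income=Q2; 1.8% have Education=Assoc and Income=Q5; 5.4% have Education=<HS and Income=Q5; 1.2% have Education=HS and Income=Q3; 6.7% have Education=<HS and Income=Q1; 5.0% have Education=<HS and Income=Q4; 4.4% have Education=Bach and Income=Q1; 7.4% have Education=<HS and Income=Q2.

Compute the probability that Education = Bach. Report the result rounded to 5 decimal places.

0.24300

P(Education=Bach) = 0.044 + 0.029 + 0.057 + 0.065 + 0.048 = 0.243.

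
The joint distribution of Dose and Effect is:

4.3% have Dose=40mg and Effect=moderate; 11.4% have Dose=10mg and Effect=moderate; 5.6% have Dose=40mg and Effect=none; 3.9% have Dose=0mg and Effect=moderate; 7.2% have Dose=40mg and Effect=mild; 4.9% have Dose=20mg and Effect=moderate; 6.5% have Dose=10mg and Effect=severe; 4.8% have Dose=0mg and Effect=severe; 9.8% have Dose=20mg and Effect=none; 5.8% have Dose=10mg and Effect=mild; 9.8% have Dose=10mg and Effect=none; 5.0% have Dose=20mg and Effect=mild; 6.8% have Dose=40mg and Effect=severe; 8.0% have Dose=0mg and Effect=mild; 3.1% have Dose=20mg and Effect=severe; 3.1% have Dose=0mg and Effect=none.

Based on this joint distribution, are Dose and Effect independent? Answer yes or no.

P(Dose=20mg) = 0.228 and P(Effect=none) = 0.283, so their product is 0.06452, but P(Dose=20mg, Effect=none) = 0.098. Since these differ, Dose and Effect are not independent.

no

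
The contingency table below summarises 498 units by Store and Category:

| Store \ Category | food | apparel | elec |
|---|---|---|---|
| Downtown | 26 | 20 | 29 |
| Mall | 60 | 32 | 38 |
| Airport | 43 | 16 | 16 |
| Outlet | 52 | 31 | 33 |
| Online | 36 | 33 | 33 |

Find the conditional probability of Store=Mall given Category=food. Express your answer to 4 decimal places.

0.2765

Total with Category=food: 26 + 60 + 43 + 52 + 36 = 217.
P(Store=Mall | Category=food) = 60/217 = 0.2765.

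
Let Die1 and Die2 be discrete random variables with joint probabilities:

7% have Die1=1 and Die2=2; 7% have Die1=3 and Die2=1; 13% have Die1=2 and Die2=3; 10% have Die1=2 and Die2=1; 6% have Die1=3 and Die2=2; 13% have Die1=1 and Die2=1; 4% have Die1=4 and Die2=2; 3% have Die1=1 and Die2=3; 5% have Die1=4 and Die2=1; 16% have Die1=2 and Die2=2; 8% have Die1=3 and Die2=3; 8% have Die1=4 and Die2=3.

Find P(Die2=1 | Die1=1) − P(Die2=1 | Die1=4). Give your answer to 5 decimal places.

0.27110

P(Die1=1) = 0.13 + 0.07 + 0.03 = 0.23; P(Die2=1 | Die1=1) = 0.13/0.23 = 0.565217.
P(Die1=4) = 0.05 + 0.04 + 0.08 = 0.17; P(Die2=1 | Die1=4) = 0.05/0.17 = 0.294118.
Difference = 0.27110.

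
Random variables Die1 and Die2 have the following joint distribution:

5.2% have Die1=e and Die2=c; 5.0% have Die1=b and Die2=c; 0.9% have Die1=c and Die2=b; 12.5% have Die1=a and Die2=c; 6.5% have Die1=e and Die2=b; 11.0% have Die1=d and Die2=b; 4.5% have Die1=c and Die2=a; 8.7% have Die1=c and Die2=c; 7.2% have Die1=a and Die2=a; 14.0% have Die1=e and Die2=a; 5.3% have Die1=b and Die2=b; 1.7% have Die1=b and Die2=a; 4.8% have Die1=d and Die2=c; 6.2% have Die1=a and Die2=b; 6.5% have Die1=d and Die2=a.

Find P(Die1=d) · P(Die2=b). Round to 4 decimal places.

0.0667

P(Die1=d) = 0.065 + 0.110 + 0.048 = 0.223.
P(Die2=b) = 0.062 + 0.053 + 0.009 + 0.110 + 0.065 = 0.299.
Product: 0.223 × 0.299 = 0.0667.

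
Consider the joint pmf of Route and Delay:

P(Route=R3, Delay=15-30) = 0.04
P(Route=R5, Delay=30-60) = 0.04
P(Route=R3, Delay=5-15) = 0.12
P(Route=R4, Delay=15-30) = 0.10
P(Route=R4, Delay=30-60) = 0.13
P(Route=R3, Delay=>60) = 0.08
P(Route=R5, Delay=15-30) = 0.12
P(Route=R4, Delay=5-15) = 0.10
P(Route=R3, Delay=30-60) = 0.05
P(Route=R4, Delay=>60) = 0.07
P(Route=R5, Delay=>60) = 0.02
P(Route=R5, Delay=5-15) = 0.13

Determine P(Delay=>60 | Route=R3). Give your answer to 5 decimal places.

P(Route=R3) = 0.12 + 0.04 + 0.05 + 0.08 = 0.29.
P(Delay=>60 | Route=R3) = 0.08/0.29 = 0.27586.

0.27586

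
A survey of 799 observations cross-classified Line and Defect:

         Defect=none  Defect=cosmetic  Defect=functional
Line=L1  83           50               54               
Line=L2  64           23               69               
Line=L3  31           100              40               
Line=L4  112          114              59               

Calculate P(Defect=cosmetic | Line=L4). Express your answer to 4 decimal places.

0.4000

Total with Line=L4: 112 + 114 + 59 = 285.
P(Defect=cosmetic | Line=L4) = 114/285 = 0.4000.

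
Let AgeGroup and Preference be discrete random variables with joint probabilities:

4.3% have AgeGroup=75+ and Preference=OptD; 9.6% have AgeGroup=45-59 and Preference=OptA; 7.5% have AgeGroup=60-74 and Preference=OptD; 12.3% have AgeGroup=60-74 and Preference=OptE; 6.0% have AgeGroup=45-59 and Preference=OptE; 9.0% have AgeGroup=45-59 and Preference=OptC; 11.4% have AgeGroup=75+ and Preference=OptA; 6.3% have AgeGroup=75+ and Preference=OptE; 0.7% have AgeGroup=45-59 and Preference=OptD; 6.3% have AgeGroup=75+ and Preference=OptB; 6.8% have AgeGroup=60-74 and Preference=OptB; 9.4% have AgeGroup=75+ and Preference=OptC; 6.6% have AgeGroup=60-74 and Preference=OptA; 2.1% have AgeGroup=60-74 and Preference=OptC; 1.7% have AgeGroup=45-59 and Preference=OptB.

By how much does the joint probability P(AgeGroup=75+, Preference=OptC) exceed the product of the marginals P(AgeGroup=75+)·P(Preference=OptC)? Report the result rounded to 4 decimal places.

P(AgeGroup=75+) = 0.114 + 0.063 + 0.094 + 0.043 + 0.063 = 0.377.
P(Preference=OptC) = 0.090 + 0.021 + 0.094 = 0.205.
P(AgeGroup=75+, Preference=OptC) − P(AgeGroup=75+)P(Preference=OptC) = 0.094 − 0.377×0.205 = 0.0167.

0.0167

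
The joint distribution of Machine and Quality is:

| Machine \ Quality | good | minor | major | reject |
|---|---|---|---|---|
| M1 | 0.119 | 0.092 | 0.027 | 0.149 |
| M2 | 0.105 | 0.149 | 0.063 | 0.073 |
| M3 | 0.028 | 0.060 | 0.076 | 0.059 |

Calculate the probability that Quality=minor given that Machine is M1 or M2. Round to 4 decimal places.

0.3102

P(Machine=M1) = 0.119 + 0.092 + 0.027 + 0.149 = 0.387.
P(Machine=M2) = 0.105 + 0.149 + 0.063 + 0.073 = 0.390.
P(Machine ∈ {M1, M2}) = 0.387 + 0.390 = 0.777; P(Quality=minor, Machine ∈ {M1, M2}) = 0.092 + 0.149 = 0.241.
P(Quality=minor | Machine ∈ {M1, M2}) = 0.241/0.777 = 0.3102.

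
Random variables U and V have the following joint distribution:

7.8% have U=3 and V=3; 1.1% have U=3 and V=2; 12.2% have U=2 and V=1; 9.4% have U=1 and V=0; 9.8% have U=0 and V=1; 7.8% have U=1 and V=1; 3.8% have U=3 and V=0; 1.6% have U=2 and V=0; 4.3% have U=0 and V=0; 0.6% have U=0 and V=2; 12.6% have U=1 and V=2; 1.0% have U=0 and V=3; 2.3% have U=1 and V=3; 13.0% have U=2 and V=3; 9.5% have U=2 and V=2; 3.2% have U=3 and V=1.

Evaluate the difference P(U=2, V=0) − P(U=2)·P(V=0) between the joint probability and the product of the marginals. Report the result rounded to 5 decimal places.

P(U=2) = 0.016 + 0.122 + 0.095 + 0.130 = 0.363.
P(V=0) = 0.043 + 0.094 + 0.016 + 0.038 = 0.191.
P(U=2, V=0) − P(U=2)P(V=0) = 0.016 − 0.363×0.191 = -0.05333.

-0.05333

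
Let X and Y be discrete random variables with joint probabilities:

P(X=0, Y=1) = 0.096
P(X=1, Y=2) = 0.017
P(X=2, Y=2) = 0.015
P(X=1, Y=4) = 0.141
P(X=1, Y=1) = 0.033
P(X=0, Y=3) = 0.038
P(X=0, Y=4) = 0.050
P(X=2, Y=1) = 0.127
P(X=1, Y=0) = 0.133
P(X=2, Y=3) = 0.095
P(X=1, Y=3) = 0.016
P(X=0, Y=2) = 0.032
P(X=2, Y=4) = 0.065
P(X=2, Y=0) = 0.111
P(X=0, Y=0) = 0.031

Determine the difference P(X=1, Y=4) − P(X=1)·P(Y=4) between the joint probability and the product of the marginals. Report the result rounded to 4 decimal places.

0.0540

P(X=1) = 0.133 + 0.033 + 0.017 + 0.016 + 0.141 = 0.340.
P(Y=4) = 0.050 + 0.141 + 0.065 = 0.256.
P(X=1, Y=4) − P(X=1)P(Y=4) = 0.141 − 0.340×0.256 = 0.0540.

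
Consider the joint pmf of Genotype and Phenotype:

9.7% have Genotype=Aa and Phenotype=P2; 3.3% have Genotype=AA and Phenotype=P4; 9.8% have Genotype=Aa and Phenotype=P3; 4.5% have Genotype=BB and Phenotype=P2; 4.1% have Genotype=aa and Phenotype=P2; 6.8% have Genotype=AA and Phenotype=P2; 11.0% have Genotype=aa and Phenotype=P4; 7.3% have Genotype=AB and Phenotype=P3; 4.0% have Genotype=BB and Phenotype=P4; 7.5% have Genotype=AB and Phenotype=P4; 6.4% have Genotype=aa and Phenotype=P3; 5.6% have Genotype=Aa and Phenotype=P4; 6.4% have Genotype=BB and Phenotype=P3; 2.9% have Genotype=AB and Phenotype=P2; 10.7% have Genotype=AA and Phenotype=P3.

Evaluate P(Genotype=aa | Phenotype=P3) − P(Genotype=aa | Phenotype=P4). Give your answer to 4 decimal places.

-0.1927

P(Phenotype=P3) = 0.107 + 0.098 + 0.064 + 0.073 + 0.064 = 0.406; P(Genotype=aa | Phenotype=P3) = 0.064/0.406 = 0.15764.
P(Phenotype=P4) = 0.033 + 0.056 + 0.110 + 0.075 + 0.040 = 0.314; P(Genotype=aa | Phenotype=P4) = 0.110/0.314 = 0.35032.
Difference = -0.1927.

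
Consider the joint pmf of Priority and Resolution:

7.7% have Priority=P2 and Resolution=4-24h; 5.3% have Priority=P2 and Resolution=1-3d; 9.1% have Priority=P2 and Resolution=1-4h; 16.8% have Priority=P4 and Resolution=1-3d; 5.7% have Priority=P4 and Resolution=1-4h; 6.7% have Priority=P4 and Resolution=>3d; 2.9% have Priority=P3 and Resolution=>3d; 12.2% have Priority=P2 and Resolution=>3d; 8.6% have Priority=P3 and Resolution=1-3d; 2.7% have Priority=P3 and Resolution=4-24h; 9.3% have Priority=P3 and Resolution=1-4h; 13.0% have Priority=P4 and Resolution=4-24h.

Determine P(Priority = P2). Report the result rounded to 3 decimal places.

0.343

P(Priority=P2) = 0.091 + 0.077 + 0.053 + 0.122 = 0.343.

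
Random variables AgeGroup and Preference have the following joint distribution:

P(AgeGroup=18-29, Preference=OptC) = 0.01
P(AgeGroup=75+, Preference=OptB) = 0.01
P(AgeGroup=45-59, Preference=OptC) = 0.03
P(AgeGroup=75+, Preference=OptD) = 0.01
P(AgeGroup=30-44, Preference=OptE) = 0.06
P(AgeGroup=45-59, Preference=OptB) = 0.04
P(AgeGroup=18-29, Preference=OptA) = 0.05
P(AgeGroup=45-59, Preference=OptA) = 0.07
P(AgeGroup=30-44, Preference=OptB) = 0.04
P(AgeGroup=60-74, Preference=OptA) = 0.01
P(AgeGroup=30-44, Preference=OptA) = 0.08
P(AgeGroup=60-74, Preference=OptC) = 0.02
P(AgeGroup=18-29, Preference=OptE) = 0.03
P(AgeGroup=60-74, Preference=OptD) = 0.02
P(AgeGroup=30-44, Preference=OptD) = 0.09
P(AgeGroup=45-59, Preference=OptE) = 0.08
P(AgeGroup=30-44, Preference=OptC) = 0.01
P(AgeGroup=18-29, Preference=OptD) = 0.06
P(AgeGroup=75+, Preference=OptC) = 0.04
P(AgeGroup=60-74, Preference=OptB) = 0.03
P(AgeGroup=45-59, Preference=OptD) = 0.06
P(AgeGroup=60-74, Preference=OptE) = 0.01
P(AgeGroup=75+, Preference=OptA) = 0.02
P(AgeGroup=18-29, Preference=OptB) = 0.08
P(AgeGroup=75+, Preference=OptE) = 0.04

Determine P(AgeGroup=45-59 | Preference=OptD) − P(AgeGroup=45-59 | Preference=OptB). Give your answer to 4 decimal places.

0.0500

P(Preference=OptD) = 0.06 + 0.09 + 0.06 + 0.02 + 0.01 = 0.24; P(AgeGroup=45-59 | Preference=OptD) = 0.06/0.24 = 0.25000.
P(Preference=OptB) = 0.08 + 0.04 + 0.04 + 0.03 + 0.01 = 0.20; P(AgeGroup=45-59 | Preference=OptB) = 0.04/0.20 = 0.20000.
Difference = 0.0500.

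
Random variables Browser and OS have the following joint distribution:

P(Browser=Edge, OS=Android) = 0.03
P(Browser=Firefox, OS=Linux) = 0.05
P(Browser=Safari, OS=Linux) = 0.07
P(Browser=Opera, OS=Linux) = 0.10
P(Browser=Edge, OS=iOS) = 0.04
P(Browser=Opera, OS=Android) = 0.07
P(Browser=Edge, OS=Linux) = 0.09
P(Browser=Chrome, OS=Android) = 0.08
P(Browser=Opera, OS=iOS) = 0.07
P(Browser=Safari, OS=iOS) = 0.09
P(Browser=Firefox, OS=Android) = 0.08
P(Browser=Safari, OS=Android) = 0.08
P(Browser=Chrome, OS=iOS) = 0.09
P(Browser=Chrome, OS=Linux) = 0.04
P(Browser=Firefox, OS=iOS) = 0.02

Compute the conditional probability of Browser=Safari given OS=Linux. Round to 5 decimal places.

P(OS=Linux) = 0.04 + 0.05 + 0.07 + 0.09 + 0.10 = 0.35.
P(Browser=Safari | OS=Linux) = 0.07/0.35 = 0.20000.

0.20000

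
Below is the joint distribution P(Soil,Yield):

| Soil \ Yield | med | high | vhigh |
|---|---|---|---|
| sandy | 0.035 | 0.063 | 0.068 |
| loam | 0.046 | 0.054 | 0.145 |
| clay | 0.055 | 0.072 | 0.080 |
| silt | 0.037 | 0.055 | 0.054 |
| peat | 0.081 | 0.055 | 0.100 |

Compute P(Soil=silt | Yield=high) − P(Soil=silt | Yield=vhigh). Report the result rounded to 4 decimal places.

0.0631

P(Yield=high) = 0.063 + 0.054 + 0.072 + 0.055 + 0.055 = 0.299; P(Soil=silt | Yield=high) = 0.055/0.299 = 0.18395.
P(Yield=vhigh) = 0.068 + 0.145 + 0.080 + 0.054 + 0.100 = 0.447; P(Soil=silt | Yield=vhigh) = 0.054/0.447 = 0.12081.
Difference = 0.0631.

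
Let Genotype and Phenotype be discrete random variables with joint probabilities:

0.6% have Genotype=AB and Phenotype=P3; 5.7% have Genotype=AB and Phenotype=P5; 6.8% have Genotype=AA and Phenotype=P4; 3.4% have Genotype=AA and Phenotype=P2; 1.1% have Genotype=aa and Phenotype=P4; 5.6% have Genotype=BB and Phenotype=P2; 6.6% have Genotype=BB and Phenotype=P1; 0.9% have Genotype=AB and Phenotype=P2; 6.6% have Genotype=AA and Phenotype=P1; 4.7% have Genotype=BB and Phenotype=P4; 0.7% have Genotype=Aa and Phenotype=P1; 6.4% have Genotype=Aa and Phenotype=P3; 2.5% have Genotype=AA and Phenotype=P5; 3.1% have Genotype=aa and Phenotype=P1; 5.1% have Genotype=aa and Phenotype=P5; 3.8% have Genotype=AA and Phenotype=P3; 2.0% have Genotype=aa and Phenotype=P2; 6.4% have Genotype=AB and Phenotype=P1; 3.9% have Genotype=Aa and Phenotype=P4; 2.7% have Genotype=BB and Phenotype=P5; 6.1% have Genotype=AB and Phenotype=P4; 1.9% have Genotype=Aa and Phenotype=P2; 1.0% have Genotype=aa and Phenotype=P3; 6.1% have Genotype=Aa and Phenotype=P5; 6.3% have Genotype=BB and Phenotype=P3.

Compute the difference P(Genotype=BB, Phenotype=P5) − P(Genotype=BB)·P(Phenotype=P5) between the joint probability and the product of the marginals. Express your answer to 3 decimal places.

P(Genotype=BB) = 0.066 + 0.056 + 0.063 + 0.047 + 0.027 = 0.259.
P(Phenotype=P5) = 0.025 + 0.061 + 0.051 + 0.057 + 0.027 = 0.221.
P(Genotype=BB, Phenotype=P5) − P(Genotype=BB)P(Phenotype=P5) = 0.027 − 0.259×0.221 = -0.030.

-0.030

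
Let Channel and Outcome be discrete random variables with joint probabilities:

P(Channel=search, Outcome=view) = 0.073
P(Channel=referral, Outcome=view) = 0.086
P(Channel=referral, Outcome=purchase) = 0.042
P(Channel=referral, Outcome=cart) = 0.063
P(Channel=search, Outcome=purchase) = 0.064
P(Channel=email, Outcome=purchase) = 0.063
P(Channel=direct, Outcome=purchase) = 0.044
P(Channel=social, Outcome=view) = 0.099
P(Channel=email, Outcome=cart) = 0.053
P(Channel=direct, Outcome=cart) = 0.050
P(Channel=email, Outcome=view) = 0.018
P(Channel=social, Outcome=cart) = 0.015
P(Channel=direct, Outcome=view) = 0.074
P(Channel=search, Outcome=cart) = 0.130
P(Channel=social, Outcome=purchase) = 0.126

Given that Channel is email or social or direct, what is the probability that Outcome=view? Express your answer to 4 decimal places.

P(Channel=email) = 0.018 + 0.053 + 0.063 = 0.134.
P(Channel=social) = 0.099 + 0.015 + 0.126 = 0.240.
P(Channel=direct) = 0.074 + 0.050 + 0.044 = 0.168.
P(Channel ∈ {email, social, direct}) = 0.134 + 0.240 + 0.168 = 0.542; P(Outcome=view, Channel ∈ {email, social, direct}) = 0.018 + 0.099 + 0.074 = 0.191.
P(Outcome=view | Channel ∈ {email, social, direct}) = 0.191/0.542 = 0.3524.

0.3524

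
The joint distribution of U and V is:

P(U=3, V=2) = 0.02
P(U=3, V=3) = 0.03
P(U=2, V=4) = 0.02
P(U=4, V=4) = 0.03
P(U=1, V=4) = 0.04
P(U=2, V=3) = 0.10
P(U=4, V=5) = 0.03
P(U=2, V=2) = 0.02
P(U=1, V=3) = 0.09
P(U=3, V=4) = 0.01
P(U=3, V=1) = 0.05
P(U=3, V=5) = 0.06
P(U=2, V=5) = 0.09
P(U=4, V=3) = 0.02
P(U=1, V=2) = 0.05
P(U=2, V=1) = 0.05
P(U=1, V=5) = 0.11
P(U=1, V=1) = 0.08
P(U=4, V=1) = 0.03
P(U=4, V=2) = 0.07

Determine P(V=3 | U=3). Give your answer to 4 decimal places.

0.1765

P(U=3) = 0.05 + 0.02 + 0.03 + 0.01 + 0.06 = 0.17.
P(V=3 | U=3) = 0.03/0.17 = 0.1765.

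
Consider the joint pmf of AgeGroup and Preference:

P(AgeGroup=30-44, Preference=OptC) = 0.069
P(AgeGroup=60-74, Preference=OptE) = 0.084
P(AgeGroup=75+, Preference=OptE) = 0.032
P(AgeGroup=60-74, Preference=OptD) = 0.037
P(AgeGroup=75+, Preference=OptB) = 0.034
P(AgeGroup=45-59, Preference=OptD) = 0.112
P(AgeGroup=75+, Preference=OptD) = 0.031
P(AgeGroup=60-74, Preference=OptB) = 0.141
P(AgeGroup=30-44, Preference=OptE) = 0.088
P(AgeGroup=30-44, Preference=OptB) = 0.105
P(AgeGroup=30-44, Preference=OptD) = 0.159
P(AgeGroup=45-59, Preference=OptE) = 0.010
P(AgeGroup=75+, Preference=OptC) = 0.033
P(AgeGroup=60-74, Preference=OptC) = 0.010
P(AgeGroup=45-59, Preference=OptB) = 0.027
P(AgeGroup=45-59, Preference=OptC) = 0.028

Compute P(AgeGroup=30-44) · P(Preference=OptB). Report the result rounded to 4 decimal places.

P(AgeGroup=30-44) = 0.105 + 0.069 + 0.159 + 0.088 = 0.421.
P(Preference=OptB) = 0.105 + 0.027 + 0.141 + 0.034 = 0.307.
Product: 0.421 × 0.307 = 0.1292.

0.1292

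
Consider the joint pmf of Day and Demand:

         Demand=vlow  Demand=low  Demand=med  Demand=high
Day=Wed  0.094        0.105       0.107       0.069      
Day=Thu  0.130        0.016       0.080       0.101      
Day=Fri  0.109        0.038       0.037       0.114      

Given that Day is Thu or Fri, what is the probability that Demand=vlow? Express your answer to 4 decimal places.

0.3824

P(Day=Thu) = 0.130 + 0.016 + 0.080 + 0.101 = 0.327.
P(Day=Fri) = 0.109 + 0.038 + 0.037 + 0.114 = 0.298.
P(Day ∈ {Thu, Fri}) = 0.327 + 0.298 = 0.625; P(Demand=vlow, Day ∈ {Thu, Fri}) = 0.130 + 0.109 = 0.239.
P(Demand=vlow | Day ∈ {Thu, Fri}) = 0.239/0.625 = 0.3824.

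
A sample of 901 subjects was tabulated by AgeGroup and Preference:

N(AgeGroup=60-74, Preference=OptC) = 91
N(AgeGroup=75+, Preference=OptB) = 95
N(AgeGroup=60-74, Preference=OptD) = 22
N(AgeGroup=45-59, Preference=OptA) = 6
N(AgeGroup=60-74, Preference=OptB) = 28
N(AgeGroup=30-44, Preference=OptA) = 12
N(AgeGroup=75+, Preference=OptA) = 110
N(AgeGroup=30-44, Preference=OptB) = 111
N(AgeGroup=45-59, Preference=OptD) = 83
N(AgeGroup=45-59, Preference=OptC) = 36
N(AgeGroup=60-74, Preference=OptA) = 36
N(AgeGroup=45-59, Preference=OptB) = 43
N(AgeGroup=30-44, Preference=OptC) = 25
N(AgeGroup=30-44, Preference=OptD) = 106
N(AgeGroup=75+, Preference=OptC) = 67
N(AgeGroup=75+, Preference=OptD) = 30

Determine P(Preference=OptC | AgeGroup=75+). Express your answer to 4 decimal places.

Total with AgeGroup=75+: 110 + 95 + 67 + 30 = 302.
P(Preference=OptC | AgeGroup=75+) = 67/302 = 0.2219.

0.2219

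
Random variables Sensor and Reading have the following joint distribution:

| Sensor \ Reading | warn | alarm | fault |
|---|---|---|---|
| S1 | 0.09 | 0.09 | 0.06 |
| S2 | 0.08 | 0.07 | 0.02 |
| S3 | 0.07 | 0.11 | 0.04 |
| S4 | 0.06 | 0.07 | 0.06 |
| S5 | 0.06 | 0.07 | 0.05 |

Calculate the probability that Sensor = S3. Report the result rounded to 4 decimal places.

0.2200

P(Sensor=S3) = 0.07 + 0.11 + 0.04 = 0.22.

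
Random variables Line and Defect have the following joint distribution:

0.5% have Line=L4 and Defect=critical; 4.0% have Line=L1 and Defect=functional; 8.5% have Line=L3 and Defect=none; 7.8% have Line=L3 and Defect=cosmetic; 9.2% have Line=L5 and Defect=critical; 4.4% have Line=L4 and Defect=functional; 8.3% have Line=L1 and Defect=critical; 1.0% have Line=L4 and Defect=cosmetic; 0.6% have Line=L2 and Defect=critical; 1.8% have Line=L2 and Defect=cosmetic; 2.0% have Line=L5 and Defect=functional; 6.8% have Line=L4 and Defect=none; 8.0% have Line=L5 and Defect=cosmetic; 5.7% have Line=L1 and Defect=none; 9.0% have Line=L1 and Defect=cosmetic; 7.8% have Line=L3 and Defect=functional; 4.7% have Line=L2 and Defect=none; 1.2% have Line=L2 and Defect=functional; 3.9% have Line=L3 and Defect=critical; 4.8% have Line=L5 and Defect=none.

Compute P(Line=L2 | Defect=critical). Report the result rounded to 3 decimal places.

0.027

P(Defect=critical) = 0.083 + 0.006 + 0.039 + 0.005 + 0.092 = 0.225.
P(Line=L2 | Defect=critical) = 0.006/0.225 = 0.027.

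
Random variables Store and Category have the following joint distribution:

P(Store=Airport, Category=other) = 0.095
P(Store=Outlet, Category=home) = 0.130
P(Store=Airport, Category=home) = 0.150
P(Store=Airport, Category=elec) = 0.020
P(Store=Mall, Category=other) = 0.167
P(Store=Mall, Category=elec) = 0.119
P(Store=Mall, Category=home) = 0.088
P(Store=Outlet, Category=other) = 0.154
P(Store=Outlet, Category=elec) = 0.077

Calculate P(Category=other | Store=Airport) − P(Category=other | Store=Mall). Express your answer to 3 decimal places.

-0.088

P(Store=Airport) = 0.020 + 0.150 + 0.095 = 0.265; P(Category=other | Store=Airport) = 0.095/0.265 = 0.3585.
P(Store=Mall) = 0.119 + 0.088 + 0.167 = 0.374; P(Category=other | Store=Mall) = 0.167/0.374 = 0.4465.
Difference = -0.088.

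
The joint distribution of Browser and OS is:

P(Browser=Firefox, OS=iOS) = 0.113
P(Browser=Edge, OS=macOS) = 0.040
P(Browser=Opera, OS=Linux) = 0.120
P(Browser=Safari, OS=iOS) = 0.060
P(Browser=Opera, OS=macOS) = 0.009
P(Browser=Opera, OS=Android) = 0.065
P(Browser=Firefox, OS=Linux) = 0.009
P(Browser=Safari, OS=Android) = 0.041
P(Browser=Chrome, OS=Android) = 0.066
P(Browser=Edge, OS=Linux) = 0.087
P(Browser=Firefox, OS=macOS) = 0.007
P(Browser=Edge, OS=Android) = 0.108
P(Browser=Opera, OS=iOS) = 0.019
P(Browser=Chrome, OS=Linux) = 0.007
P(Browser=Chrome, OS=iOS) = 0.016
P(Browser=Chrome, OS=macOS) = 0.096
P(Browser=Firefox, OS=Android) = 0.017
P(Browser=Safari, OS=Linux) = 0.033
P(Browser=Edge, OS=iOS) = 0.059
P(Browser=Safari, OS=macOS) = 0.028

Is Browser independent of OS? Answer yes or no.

no

P(Browser=Firefox) = 0.146 and P(OS=iOS) = 0.267, so their product is 0.03898, but P(Browser=Firefox, OS=iOS) = 0.113. Since these differ, Browser and OS are not independent.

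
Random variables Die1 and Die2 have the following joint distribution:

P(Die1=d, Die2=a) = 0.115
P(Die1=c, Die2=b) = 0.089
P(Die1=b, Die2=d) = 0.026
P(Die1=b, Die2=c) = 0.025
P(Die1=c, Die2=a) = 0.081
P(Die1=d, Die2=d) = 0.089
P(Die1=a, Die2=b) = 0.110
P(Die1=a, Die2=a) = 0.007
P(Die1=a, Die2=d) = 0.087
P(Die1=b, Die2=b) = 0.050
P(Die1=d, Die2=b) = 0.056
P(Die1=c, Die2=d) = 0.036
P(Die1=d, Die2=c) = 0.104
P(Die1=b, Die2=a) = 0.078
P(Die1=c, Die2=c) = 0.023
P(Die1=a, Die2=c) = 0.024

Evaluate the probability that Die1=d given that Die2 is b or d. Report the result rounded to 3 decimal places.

0.267

P(Die2=b) = 0.110 + 0.050 + 0.089 + 0.056 = 0.305.
P(Die2=d) = 0.087 + 0.026 + 0.036 + 0.089 = 0.238.
P(Die2 ∈ {b, d}) = 0.305 + 0.238 = 0.543; P(Die1=d, Die2 ∈ {b, d}) = 0.056 + 0.089 = 0.145.
P(Die1=d | Die2 ∈ {b, d}) = 0.145/0.543 = 0.267.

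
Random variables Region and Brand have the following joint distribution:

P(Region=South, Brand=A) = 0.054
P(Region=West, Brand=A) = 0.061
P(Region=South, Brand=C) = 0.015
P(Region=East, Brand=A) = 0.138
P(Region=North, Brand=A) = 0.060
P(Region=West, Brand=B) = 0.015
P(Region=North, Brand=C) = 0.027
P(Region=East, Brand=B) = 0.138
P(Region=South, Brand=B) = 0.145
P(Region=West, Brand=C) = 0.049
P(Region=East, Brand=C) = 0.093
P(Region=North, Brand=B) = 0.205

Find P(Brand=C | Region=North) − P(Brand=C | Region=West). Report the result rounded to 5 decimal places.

P(Region=North) = 0.060 + 0.205 + 0.027 = 0.292; P(Brand=C | Region=North) = 0.027/0.292 = 0.092466.
P(Region=West) = 0.061 + 0.015 + 0.049 = 0.125; P(Brand=C | Region=West) = 0.049/0.125 = 0.392000.
Difference = -0.29953.

-0.29953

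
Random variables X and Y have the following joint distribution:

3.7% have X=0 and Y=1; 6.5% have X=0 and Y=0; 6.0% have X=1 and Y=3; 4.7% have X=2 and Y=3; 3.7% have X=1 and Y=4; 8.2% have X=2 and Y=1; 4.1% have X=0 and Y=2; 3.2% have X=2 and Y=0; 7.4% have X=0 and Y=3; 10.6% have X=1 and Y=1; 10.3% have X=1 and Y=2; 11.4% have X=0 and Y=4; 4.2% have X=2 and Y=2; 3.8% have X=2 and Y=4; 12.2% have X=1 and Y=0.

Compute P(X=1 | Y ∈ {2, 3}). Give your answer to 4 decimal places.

P(Y=2) = 0.041 + 0.103 + 0.042 = 0.186.
P(Y=3) = 0.074 + 0.060 + 0.047 = 0.181.
P(Y ∈ {2, 3}) = 0.186 + 0.181 = 0.367; P(X=1, Y ∈ {2, 3}) = 0.103 + 0.060 = 0.163.
P(X=1 | Y ∈ {2, 3}) = 0.163/0.367 = 0.4441.

0.4441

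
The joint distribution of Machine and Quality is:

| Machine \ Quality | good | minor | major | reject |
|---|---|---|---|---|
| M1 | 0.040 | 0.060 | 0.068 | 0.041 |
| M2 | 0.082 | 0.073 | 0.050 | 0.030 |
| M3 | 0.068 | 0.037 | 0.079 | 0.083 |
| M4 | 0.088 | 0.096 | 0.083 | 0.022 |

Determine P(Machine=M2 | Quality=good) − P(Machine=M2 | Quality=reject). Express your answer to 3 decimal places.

0.125

P(Quality=good) = 0.040 + 0.082 + 0.068 + 0.088 = 0.278; P(Machine=M2 | Quality=good) = 0.082/0.278 = 0.2950.
P(Quality=reject) = 0.041 + 0.030 + 0.083 + 0.022 = 0.176; P(Machine=M2 | Quality=reject) = 0.030/0.176 = 0.1705.
Difference = 0.125.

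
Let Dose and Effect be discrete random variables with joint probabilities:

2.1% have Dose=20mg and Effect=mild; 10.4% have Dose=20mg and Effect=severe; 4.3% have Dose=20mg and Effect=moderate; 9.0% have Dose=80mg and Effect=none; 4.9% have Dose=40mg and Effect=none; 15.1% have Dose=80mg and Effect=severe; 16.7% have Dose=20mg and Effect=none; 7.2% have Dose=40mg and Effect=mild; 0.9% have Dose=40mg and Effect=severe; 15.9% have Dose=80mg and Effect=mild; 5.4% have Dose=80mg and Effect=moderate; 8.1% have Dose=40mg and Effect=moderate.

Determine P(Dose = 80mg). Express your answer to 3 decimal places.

0.454

P(Dose=80mg) = 0.090 + 0.159 + 0.054 + 0.151 = 0.454.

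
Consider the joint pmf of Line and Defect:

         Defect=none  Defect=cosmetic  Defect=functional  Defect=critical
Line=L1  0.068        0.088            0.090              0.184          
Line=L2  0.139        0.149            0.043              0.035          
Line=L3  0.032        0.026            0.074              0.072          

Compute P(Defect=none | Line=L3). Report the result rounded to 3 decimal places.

0.157

P(Line=L3) = 0.032 + 0.026 + 0.074 + 0.072 = 0.204.
P(Defect=none | Line=L3) = 0.032/0.204 = 0.157.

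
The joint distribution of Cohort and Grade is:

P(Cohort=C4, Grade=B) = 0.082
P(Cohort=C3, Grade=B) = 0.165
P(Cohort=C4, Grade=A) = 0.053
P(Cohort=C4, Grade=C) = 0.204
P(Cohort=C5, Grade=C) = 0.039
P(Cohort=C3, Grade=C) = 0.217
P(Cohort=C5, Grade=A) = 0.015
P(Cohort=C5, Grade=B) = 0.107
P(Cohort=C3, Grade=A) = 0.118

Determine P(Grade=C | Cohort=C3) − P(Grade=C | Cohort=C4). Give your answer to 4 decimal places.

-0.1678

P(Cohort=C3) = 0.118 + 0.165 + 0.217 = 0.500; P(Grade=C | Cohort=C3) = 0.217/0.500 = 0.43400.
P(Cohort=C4) = 0.053 + 0.082 + 0.204 = 0.339; P(Grade=C | Cohort=C4) = 0.204/0.339 = 0.60177.
Difference = -0.1678.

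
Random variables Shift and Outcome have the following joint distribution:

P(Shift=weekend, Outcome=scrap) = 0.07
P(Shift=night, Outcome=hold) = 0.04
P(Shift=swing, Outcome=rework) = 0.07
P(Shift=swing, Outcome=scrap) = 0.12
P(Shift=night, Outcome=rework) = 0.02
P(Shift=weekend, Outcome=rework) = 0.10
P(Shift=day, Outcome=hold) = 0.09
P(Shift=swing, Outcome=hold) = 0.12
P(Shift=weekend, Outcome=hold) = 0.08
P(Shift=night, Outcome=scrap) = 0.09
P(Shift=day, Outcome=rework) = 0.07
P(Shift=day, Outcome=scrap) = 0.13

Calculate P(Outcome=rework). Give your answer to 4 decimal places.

0.2600

P(Outcome=rework) = 0.07 + 0.07 + 0.02 + 0.10 = 0.26.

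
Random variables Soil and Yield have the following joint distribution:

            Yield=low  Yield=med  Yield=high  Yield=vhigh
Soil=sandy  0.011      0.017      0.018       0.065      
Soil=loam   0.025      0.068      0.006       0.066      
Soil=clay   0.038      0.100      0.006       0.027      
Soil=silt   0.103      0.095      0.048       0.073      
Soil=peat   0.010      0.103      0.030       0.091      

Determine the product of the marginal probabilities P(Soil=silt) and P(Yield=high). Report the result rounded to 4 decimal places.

P(Soil=silt) = 0.103 + 0.095 + 0.048 + 0.073 = 0.319.
P(Yield=high) = 0.018 + 0.006 + 0.006 + 0.048 + 0.030 = 0.108.
Product: 0.319 × 0.108 = 0.0345.

0.0345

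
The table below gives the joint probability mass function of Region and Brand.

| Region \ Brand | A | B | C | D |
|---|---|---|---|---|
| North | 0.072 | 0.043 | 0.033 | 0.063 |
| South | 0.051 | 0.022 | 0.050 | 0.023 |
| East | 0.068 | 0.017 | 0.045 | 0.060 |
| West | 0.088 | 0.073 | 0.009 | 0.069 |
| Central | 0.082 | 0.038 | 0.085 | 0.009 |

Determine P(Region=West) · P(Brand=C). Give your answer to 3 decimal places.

P(Region=West) = 0.088 + 0.073 + 0.009 + 0.069 = 0.239.
P(Brand=C) = 0.033 + 0.050 + 0.045 + 0.009 + 0.085 = 0.222.
Product: 0.239 × 0.222 = 0.053.

0.053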